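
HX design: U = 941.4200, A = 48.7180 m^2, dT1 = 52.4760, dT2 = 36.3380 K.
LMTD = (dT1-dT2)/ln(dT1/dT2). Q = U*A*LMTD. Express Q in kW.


LMTD = 43.9139 K
Q = 941.4200 * 48.7180 * 43.9139 = 2014071.1827 W = 2014.0712 kW

2014.0712 kW


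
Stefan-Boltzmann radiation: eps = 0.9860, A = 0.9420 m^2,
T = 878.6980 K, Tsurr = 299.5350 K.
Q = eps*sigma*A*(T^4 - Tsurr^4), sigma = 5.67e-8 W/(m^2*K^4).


T^4 = 5.9615e+11
Tsurr^4 = 8.0499e+09
Q = 0.9860 * 5.67e-8 * 0.9420 * 5.8810e+11 = 30971.7095 W

30971.7095 W


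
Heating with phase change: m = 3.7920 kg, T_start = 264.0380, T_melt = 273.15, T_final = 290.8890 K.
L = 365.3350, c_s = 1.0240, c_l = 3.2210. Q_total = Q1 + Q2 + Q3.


Q1 (sensible, solid) = 3.7920 * 1.0240 * 9.1120 = 35.3820 kJ
Q2 (latent) = 3.7920 * 365.3350 = 1385.3503 kJ
Q3 (sensible, liquid) = 3.7920 * 3.2210 * 17.7390 = 216.6647 kJ
Q_total = 1637.3970 kJ

1637.3970 kJ


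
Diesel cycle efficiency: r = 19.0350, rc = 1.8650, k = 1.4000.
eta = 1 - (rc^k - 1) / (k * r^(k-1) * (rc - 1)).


r^(k-1) = 3.2495
rc^k = 2.3930
eta = 0.6460 = 64.6003%

64.6003%


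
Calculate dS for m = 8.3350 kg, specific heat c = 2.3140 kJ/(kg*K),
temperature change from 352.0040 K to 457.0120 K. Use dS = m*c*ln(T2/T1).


T2/T1 = 1.2983
ln(T2/T1) = 0.2611
dS = 8.3350 * 2.3140 * 0.2611 = 5.0353 kJ/K

5.0353 kJ/K


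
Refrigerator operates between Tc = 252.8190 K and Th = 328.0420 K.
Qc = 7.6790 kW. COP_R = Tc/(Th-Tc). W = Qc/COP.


COP = 252.8190 / 75.2230 = 3.3609
W = 7.6790 / 3.3609 = 2.2848 kW

COP = 3.3609, W = 2.2848 kW


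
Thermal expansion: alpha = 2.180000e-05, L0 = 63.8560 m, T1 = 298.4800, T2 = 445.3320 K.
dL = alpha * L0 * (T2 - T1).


dT = 146.8520 K
dL = 2.180000e-05 * 63.8560 * 146.8520 = 0.204427 m
L_final = 64.060427 m

dL = 0.204427 m


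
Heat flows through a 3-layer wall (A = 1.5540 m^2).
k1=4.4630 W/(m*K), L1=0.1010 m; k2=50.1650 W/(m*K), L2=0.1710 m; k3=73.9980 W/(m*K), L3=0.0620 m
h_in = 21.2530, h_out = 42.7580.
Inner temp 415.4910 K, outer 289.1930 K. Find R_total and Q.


R_conv_in = 1/(21.2530*1.5540) = 0.0303
R_1 = 0.1010/(4.4630*1.5540) = 0.0146
R_2 = 0.1710/(50.1650*1.5540) = 0.0022
R_3 = 0.0620/(73.9980*1.5540) = 0.0005
R_conv_out = 1/(42.7580*1.5540) = 0.0150
R_total = 0.0626 K/W
Q = 126.2980 / 0.0626 = 2016.7864 W

R_total = 0.0626 K/W, Q = 2016.7864 W


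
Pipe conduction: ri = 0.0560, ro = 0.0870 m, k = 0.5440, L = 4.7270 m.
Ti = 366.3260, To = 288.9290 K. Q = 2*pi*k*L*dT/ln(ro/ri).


dT = 77.3970 K
ln(ro/ri) = 0.4406
Q = 2*pi*0.5440*4.7270*77.3970 / 0.4406 = 2838.4873 W

2838.4873 W


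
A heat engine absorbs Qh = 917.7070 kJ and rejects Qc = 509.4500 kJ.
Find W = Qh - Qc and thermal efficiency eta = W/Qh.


W = 917.7070 - 509.4500 = 408.2570 kJ
eta = 408.2570 / 917.7070 = 0.4449 = 44.4866%

W = 408.2570 kJ, eta = 44.4866%


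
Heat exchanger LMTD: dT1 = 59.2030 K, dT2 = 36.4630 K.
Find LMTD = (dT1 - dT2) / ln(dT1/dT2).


dT1/dT2 = 1.6236
ln(dT1/dT2) = 0.4847
LMTD = 22.7400 / 0.4847 = 46.9181 K

46.9181 K


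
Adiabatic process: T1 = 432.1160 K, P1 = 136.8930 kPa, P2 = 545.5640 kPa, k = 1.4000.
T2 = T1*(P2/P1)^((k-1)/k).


(k-1)/k = 0.2857
(P2/P1)^exp = 1.4844
T2 = 432.1160 * 1.4844 = 641.4482 K

641.4482 K


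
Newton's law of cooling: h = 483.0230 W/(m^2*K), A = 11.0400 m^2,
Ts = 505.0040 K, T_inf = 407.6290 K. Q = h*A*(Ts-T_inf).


dT = 97.3750 K
Q = 483.0230 * 11.0400 * 97.3750 = 519259.3855 W

519259.3855 W


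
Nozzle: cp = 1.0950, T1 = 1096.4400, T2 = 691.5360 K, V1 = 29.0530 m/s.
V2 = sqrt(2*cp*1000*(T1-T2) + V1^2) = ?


dT = 404.9040 K
2*cp*1000*dT = 886739.7600
V1^2 = 844.0768
V2 = sqrt(887583.8368) = 942.1167 m/s

942.1167 m/s


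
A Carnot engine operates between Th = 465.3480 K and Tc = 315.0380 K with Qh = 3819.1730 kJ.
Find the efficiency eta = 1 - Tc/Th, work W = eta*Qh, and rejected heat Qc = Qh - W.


eta = 1 - 315.0380/465.3480 = 0.3230
W = 0.3230 * 3819.1730 = 1233.6142 kJ
Qc = 3819.1730 - 1233.6142 = 2585.5588 kJ

eta = 32.3006%, W = 1233.6142 kJ, Qc = 2585.5588 kJ


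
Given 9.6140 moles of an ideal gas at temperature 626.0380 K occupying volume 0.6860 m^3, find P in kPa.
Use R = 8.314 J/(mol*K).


P = nRT/V = 9.6140 * 8.314 * 626.0380 / 0.6860
= 50039.7157 / 0.6860 = 72944.1919 Pa = 72.9442 kPa

72.9442 kPa


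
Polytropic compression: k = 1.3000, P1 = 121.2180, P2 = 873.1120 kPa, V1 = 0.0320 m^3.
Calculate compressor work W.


(k-1)/k = 0.2308
(P2/P1)^exp = 1.5772
W = 4.3333 * 121.2180 * 0.0320 * (1.5772 - 1) = 9.7020 kJ

9.7020 kJ


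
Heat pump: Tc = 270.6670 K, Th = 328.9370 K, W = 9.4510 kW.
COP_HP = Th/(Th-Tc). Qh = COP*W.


COP = 328.9370 / 58.2700 = 5.6450
Qh = 5.6450 * 9.4510 = 53.3514 kW

COP = 5.6450, Qh = 53.3514 kW


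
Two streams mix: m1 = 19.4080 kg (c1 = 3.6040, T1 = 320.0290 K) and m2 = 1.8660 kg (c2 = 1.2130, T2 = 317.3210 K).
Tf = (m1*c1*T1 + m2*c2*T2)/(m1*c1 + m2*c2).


num = 23103.1294
den = 72.2099
Tf = 319.9441 K

319.9441 K


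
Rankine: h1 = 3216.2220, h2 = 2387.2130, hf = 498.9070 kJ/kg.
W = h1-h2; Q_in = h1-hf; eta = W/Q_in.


W = 829.0090 kJ/kg
Q_in = 2717.3150 kJ/kg
eta = 0.3051 = 30.5084%

eta = 30.5084%


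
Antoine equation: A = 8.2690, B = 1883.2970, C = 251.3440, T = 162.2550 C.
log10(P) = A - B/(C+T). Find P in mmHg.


C+T = 413.5990
B/(C+T) = 4.5534
log10(P) = 8.2690 - 4.5534 = 3.7156
P = 10^3.7156 = 5194.7299 mmHg

5194.7299 mmHg


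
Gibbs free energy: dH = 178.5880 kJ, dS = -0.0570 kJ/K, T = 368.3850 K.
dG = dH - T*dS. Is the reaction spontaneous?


T*dS = 368.3850 * -0.0570 = -20.9979 kJ
dG = 178.5880 + 20.9979 = 199.5859 kJ (non-spontaneous)

dG = 199.5859 kJ, non-spontaneous


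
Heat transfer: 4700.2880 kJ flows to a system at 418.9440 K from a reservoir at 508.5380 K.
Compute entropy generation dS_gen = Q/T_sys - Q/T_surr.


dS_sys = 4700.2880/418.9440 = 11.2194 kJ/K
dS_surr = -4700.2880/508.5380 = -9.2427 kJ/K
dS_gen = 11.2194 - 9.2427 = 1.9766 kJ/K (irreversible)

dS_gen = 1.9766 kJ/K, irreversible


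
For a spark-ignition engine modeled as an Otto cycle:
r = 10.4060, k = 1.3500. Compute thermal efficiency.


r^(k-1) = 2.2701
eta = 1 - 1/2.2701 = 0.5595 = 55.9495%

55.9495%


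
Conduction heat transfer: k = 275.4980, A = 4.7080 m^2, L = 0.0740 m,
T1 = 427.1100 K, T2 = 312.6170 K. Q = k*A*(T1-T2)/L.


dT = 114.4930 K
Q = 275.4980 * 4.7080 * 114.4930 / 0.0740 = 2006790.8859 W

2006790.8859 W


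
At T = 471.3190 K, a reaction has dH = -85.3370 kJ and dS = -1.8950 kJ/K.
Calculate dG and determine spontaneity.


T*dS = 471.3190 * -1.8950 = -893.1495 kJ
dG = -85.3370 + 893.1495 = 807.8125 kJ (non-spontaneous)

dG = 807.8125 kJ, non-spontaneous


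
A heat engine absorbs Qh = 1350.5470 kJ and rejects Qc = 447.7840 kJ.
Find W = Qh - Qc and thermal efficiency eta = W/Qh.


W = 1350.5470 - 447.7840 = 902.7630 kJ
eta = 902.7630 / 1350.5470 = 0.6684 = 66.8442%

W = 902.7630 kJ, eta = 66.8442%


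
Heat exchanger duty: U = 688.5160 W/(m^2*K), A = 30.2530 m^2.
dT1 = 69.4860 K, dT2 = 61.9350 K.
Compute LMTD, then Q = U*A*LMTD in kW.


LMTD = 65.6381 K
Q = 688.5160 * 30.2530 * 65.6381 = 1367220.8262 W = 1367.2208 kW

1367.2208 kW


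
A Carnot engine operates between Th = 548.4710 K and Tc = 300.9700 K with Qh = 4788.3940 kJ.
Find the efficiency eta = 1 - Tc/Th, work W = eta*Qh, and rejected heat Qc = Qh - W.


eta = 1 - 300.9700/548.4710 = 0.4513
W = 0.4513 * 4788.3940 = 2160.7930 kJ
Qc = 4788.3940 - 2160.7930 = 2627.6010 kJ

eta = 45.1256%, W = 2160.7930 kJ, Qc = 2627.6010 kJ


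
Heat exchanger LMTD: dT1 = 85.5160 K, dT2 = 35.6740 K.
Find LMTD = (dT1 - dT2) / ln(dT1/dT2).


dT1/dT2 = 2.3972
ln(dT1/dT2) = 0.8743
LMTD = 49.8420 / 0.8743 = 57.0091 K

57.0091 K


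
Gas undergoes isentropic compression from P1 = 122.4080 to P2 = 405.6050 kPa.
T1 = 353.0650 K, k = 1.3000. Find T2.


(k-1)/k = 0.2308
(P2/P1)^exp = 1.3185
T2 = 353.0650 * 1.3185 = 465.5029 K

465.5029 K


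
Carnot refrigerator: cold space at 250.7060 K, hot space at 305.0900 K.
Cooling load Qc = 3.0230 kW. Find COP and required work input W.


COP = 250.7060 / 54.3840 = 4.6099
W = 3.0230 / 4.6099 = 0.6558 kW

COP = 4.6099, W = 0.6558 kW


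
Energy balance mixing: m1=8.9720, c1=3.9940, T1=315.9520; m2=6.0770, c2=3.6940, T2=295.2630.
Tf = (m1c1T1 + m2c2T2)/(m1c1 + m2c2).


num = 17950.0702
den = 58.2826
Tf = 307.9833 K

307.9833 K


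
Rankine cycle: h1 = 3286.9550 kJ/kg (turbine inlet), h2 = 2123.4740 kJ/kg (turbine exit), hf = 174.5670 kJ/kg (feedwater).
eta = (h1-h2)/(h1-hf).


W = 1163.4810 kJ/kg
Q_in = 3112.3880 kJ/kg
eta = 0.3738 = 37.3823%

eta = 37.3823%


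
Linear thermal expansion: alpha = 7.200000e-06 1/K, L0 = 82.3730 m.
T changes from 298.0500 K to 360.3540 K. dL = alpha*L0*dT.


dT = 62.3040 K
dL = 7.200000e-06 * 82.3730 * 62.3040 = 0.036952 m
L_final = 82.409952 m

dL = 0.036952 m


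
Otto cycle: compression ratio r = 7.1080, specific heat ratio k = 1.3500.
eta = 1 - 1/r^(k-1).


r^(k-1) = 1.9866
eta = 1 - 1/1.9866 = 0.4966 = 49.6629%

49.6629%


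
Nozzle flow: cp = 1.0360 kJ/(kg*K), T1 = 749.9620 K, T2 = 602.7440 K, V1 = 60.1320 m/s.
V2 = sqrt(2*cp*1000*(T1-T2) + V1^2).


dT = 147.2180 K
2*cp*1000*dT = 305035.6960
V1^2 = 3615.8574
V2 = sqrt(308651.5534) = 555.5642 m/s

555.5642 m/s


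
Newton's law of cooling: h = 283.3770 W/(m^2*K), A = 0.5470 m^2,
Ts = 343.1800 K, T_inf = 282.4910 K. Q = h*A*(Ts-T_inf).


dT = 60.6890 K
Q = 283.3770 * 0.5470 * 60.6890 = 9407.2331 W

9407.2331 W


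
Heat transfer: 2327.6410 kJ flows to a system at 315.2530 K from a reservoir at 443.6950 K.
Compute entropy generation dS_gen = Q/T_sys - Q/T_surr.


dS_sys = 2327.6410/315.2530 = 7.3834 kJ/K
dS_surr = -2327.6410/443.6950 = -5.2460 kJ/K
dS_gen = 7.3834 - 5.2460 = 2.1374 kJ/K (irreversible)

dS_gen = 2.1374 kJ/K, irreversible


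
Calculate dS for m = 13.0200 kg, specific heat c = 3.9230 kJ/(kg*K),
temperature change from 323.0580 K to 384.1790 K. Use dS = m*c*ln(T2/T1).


T2/T1 = 1.1892
ln(T2/T1) = 0.1733
dS = 13.0200 * 3.9230 * 0.1733 = 8.8505 kJ/K

8.8505 kJ/K


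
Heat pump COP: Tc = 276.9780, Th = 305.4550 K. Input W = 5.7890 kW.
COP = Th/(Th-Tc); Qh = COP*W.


COP = 305.4550 / 28.4770 = 10.7264
Qh = 10.7264 * 5.7890 = 62.0950 kW

COP = 10.7264, Qh = 62.0950 kW


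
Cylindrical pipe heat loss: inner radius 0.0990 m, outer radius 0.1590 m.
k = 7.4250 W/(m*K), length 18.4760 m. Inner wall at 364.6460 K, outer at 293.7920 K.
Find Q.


dT = 70.8540 K
ln(ro/ri) = 0.4738
Q = 2*pi*7.4250*18.4760*70.8540 / 0.4738 = 128904.4588 W

128904.4588 W


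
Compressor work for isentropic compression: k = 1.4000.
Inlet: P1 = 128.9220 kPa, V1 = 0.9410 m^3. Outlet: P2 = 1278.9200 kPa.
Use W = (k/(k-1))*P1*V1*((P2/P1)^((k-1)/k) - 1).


(k-1)/k = 0.2857
(P2/P1)^exp = 1.9263
W = 3.5000 * 128.9220 * 0.9410 * (1.9263 - 1) = 393.3019 kJ

393.3019 kJ


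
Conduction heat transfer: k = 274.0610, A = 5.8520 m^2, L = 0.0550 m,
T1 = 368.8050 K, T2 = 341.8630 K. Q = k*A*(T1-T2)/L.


dT = 26.9420 K
Q = 274.0610 * 5.8520 * 26.9420 / 0.0550 = 785631.1556 W

785631.1556 W


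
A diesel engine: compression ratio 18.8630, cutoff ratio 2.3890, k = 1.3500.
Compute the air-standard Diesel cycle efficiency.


r^(k-1) = 2.7955
rc^k = 3.2403
eta = 0.5726 = 57.2618%

57.2618%


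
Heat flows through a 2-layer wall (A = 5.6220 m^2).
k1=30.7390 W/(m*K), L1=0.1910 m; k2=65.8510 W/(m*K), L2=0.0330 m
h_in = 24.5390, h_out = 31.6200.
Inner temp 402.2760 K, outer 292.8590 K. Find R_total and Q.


R_conv_in = 1/(24.5390*5.6220) = 0.0072
R_1 = 0.1910/(30.7390*5.6220) = 0.0011
R_2 = 0.0330/(65.8510*5.6220) = 8.9138e-05
R_conv_out = 1/(31.6200*5.6220) = 0.0056
R_total = 0.0141 K/W
Q = 109.4170 / 0.0141 = 7777.5798 W

R_total = 0.0141 K/W, Q = 7777.5798 W


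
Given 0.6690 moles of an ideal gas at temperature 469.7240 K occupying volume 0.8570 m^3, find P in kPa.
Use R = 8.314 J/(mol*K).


P = nRT/V = 0.6690 * 8.314 * 469.7240 / 0.8570
= 2612.6359 / 0.8570 = 3048.5833 Pa = 3.0486 kPa

3.0486 kPa


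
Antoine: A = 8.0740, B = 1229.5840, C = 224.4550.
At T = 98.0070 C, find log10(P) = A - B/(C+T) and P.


C+T = 322.4620
B/(C+T) = 3.8131
log10(P) = 8.0740 - 3.8131 = 4.2609
P = 10^4.2609 = 18234.2178 mmHg

18234.2178 mmHg


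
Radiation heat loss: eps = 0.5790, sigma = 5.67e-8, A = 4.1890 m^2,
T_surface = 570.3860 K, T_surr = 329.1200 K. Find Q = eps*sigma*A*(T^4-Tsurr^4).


T^4 = 1.0585e+11
Tsurr^4 = 1.1733e+10
Q = 0.5790 * 5.67e-8 * 4.1890 * 9.4113e+10 = 12942.6051 W

12942.6051 W


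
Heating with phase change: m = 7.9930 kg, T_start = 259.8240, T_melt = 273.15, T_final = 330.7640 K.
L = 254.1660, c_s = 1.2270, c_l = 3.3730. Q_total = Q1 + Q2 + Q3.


Q1 (sensible, solid) = 7.9930 * 1.2270 * 13.3260 = 130.6936 kJ
Q2 (latent) = 7.9930 * 254.1660 = 2031.5488 kJ
Q3 (sensible, liquid) = 7.9930 * 3.3730 * 57.6140 = 1553.2959 kJ
Q_total = 3715.5382 kJ

3715.5382 kJ


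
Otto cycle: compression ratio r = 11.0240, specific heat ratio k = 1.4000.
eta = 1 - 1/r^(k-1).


r^(k-1) = 2.6118
eta = 1 - 1/2.6118 = 0.6171 = 61.7119%

61.7119%


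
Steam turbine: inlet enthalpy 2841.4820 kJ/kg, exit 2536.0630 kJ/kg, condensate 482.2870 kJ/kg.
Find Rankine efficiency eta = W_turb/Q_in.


W = 305.4190 kJ/kg
Q_in = 2359.1950 kJ/kg
eta = 0.1295 = 12.9459%

eta = 12.9459%


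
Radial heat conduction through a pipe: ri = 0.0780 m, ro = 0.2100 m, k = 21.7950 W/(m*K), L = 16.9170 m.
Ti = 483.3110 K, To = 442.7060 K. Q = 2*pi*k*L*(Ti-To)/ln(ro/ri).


dT = 40.6050 K
ln(ro/ri) = 0.9904
Q = 2*pi*21.7950*16.9170*40.6050 / 0.9904 = 94979.4264 W

94979.4264 W


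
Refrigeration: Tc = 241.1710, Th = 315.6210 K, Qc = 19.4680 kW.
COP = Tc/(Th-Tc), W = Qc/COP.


COP = 241.1710 / 74.4500 = 3.2394
W = 19.4680 / 3.2394 = 6.0098 kW

COP = 3.2394, W = 6.0098 kW


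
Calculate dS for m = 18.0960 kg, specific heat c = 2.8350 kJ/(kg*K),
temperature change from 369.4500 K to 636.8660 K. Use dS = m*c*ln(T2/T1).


T2/T1 = 1.7238
ln(T2/T1) = 0.5445
dS = 18.0960 * 2.8350 * 0.5445 = 27.9363 kJ/K

27.9363 kJ/K


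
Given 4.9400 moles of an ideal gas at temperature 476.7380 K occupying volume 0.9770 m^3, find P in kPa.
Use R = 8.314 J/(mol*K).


P = nRT/V = 4.9400 * 8.314 * 476.7380 / 0.9770
= 19580.1827 / 0.9770 = 20041.1286 Pa = 20.0411 kPa

20.0411 kPa


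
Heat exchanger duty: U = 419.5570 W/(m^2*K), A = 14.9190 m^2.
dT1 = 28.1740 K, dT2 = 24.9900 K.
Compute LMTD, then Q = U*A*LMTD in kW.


LMTD = 26.5502 K
Q = 419.5570 * 14.9190 * 26.5502 = 166187.4727 W = 166.1875 kW

166.1875 kW


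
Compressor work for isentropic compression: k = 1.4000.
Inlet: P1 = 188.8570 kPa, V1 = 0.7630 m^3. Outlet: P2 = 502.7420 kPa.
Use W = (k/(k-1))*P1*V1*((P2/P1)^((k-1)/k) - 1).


(k-1)/k = 0.2857
(P2/P1)^exp = 1.3228
W = 3.5000 * 188.8570 * 0.7630 * (1.3228 - 1) = 162.7941 kJ

162.7941 kJ


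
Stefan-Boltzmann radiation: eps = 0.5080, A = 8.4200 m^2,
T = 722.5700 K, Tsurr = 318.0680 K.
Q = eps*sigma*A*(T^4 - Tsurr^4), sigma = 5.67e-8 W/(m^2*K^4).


T^4 = 2.7260e+11
Tsurr^4 = 1.0235e+10
Q = 0.5080 * 5.67e-8 * 8.4200 * 2.6236e+11 = 63629.5256 W

63629.5256 W


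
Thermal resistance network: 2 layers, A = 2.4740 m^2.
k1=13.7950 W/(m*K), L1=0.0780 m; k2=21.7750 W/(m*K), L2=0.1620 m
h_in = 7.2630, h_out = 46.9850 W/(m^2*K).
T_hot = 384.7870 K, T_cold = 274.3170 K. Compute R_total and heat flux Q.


R_conv_in = 1/(7.2630*2.4740) = 0.0557
R_1 = 0.0780/(13.7950*2.4740) = 0.0023
R_2 = 0.1620/(21.7750*2.4740) = 0.0030
R_conv_out = 1/(46.9850*2.4740) = 0.0086
R_total = 0.0695 K/W
Q = 110.4700 / 0.0695 = 1588.4018 W

R_total = 0.0695 K/W, Q = 1588.4018 W


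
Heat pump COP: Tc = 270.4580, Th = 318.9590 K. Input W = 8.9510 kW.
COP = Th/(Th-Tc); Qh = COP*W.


COP = 318.9590 / 48.5010 = 6.5763
Qh = 6.5763 * 8.9510 = 58.8648 kW

COP = 6.5763, Qh = 58.8648 kW


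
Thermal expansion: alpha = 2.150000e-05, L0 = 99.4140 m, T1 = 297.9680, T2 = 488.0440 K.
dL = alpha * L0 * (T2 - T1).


dT = 190.0760 K
dL = 2.150000e-05 * 99.4140 * 190.0760 = 0.406269 m
L_final = 99.820269 m

dL = 0.406269 m


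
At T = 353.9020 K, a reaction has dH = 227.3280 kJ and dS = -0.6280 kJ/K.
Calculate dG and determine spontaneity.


T*dS = 353.9020 * -0.6280 = -222.2505 kJ
dG = 227.3280 + 222.2505 = 449.5785 kJ (non-spontaneous)

dG = 449.5785 kJ, non-spontaneous


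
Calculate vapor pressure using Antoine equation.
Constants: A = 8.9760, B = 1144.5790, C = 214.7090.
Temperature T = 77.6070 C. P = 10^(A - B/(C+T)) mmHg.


C+T = 292.3160
B/(C+T) = 3.9156
log10(P) = 8.9760 - 3.9156 = 5.0604
P = 10^5.0604 = 114933.4079 mmHg

114933.4079 mmHg


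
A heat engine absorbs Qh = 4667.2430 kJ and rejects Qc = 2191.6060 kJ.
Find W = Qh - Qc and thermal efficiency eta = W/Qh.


W = 4667.2430 - 2191.6060 = 2475.6370 kJ
eta = 2475.6370 / 4667.2430 = 0.5304 = 53.0428%

W = 2475.6370 kJ, eta = 53.0428%


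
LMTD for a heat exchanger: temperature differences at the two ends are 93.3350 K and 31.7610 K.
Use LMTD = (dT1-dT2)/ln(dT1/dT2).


dT1/dT2 = 2.9387
ln(dT1/dT2) = 1.0780
LMTD = 61.5740 / 1.0780 = 57.1211 K

57.1211 K


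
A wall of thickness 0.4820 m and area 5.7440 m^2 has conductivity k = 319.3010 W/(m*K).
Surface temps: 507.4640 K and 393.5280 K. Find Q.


dT = 113.9360 K
Q = 319.3010 * 5.7440 * 113.9360 / 0.4820 = 433539.4678 W

433539.4678 W


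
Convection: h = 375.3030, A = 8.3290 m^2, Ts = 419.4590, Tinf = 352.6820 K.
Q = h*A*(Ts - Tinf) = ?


dT = 66.7770 K
Q = 375.3030 * 8.3290 * 66.7770 = 208738.1366 W

208738.1366 W


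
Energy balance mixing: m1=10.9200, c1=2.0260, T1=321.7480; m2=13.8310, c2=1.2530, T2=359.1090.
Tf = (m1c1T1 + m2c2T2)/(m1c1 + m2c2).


num = 13341.7732
den = 39.4542
Tf = 338.1588 K

338.1588 K


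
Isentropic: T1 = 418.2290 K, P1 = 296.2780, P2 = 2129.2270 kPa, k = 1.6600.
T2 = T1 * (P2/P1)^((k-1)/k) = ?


(k-1)/k = 0.3976
(P2/P1)^exp = 2.1905
T2 = 418.2290 * 2.1905 = 916.1345 K

916.1345 K


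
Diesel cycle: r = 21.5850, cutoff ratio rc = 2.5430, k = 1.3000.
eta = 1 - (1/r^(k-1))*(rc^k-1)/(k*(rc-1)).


r^(k-1) = 2.5133
rc^k = 3.3647
eta = 0.5309 = 53.0942%

53.0942%


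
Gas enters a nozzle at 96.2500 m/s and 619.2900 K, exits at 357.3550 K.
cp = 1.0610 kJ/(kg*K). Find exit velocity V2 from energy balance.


dT = 261.9350 K
2*cp*1000*dT = 555826.0700
V1^2 = 9264.0625
V2 = sqrt(565090.1325) = 751.7248 m/s

751.7248 m/s


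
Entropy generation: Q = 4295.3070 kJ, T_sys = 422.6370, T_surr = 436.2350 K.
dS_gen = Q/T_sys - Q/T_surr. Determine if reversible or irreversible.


dS_sys = 4295.3070/422.6370 = 10.1631 kJ/K
dS_surr = -4295.3070/436.2350 = -9.8463 kJ/K
dS_gen = 10.1631 - 9.8463 = 0.3168 kJ/K (irreversible)

dS_gen = 0.3168 kJ/K, irreversible


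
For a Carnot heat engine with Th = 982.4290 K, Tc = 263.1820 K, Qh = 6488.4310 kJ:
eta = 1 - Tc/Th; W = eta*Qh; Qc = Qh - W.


eta = 1 - 263.1820/982.4290 = 0.7321
W = 0.7321 * 6488.4310 = 4750.2512 kJ
Qc = 6488.4310 - 4750.2512 = 1738.1798 kJ

eta = 73.2111%, W = 4750.2512 kJ, Qc = 1738.1798 kJ


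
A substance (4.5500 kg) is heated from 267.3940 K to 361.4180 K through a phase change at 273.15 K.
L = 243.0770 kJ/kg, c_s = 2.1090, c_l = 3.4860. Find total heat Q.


Q1 (sensible, solid) = 4.5500 * 2.1090 * 5.7560 = 55.2343 kJ
Q2 (latent) = 4.5500 * 243.0770 = 1106.0004 kJ
Q3 (sensible, liquid) = 4.5500 * 3.4860 * 88.2680 = 1400.0452 kJ
Q_total = 2561.2799 kJ

2561.2799 kJ


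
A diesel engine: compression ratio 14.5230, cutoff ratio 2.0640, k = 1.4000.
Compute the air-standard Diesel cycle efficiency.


r^(k-1) = 2.9162
rc^k = 2.7580
eta = 0.5953 = 59.5307%

59.5307%


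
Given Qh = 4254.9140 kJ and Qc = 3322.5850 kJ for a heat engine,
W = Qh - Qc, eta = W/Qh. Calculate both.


W = 4254.9140 - 3322.5850 = 932.3290 kJ
eta = 932.3290 / 4254.9140 = 0.2191 = 21.9118%

W = 932.3290 kJ, eta = 21.9118%


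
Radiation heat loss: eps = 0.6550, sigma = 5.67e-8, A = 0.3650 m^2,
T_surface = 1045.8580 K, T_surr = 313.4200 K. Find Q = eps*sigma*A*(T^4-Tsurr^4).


T^4 = 1.1964e+12
Tsurr^4 = 9.6495e+09
Q = 0.6550 * 5.67e-8 * 0.3650 * 1.1868e+12 = 16087.5991 W

16087.5991 W


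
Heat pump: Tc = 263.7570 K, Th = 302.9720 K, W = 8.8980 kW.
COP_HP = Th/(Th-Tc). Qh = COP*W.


COP = 302.9720 / 39.2150 = 7.7259
Qh = 7.7259 * 8.8980 = 68.7452 kW

COP = 7.7259, Qh = 68.7452 kW


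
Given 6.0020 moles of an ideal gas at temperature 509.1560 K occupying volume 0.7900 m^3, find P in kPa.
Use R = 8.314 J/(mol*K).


P = nRT/V = 6.0020 * 8.314 * 509.1560 / 0.7900
= 25407.2041 / 0.7900 = 32161.0179 Pa = 32.1610 kPa

32.1610 kPa


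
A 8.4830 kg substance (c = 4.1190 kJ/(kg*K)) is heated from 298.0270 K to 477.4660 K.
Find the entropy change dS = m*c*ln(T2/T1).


T2/T1 = 1.6021
ln(T2/T1) = 0.4713
dS = 8.4830 * 4.1190 * 0.4713 = 16.4682 kJ/K

16.4682 kJ/K


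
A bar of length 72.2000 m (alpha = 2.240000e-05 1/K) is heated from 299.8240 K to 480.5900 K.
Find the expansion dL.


dT = 180.7660 K
dL = 2.240000e-05 * 72.2000 * 180.7660 = 0.292349 m
L_final = 72.492349 m

dL = 0.292349 m


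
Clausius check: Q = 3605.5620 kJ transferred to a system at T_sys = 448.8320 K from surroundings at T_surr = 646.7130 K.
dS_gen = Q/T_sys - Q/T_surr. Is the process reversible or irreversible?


dS_sys = 3605.5620/448.8320 = 8.0332 kJ/K
dS_surr = -3605.5620/646.7130 = -5.5752 kJ/K
dS_gen = 8.0332 - 5.5752 = 2.4580 kJ/K (irreversible)

dS_gen = 2.4580 kJ/K, irreversible


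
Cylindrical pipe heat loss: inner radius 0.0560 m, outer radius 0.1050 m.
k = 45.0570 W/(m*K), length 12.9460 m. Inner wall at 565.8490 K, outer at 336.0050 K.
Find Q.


dT = 229.8440 K
ln(ro/ri) = 0.6286
Q = 2*pi*45.0570*12.9460*229.8440 / 0.6286 = 1340079.4730 W

1340079.4730 W


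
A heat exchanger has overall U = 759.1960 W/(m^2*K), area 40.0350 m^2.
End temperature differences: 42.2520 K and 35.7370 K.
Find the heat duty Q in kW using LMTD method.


LMTD = 38.9036 K
Q = 759.1960 * 40.0350 * 38.9036 = 1182452.7361 W = 1182.4527 kW

1182.4527 kW


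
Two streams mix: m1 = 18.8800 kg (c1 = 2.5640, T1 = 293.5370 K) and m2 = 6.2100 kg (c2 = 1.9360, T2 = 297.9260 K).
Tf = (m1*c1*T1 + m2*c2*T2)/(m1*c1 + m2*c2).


num = 17791.4662
den = 60.4309
Tf = 294.4102 K

294.4102 K


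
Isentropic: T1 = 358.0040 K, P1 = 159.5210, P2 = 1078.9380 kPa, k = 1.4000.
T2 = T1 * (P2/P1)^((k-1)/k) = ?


(k-1)/k = 0.2857
(P2/P1)^exp = 1.7266
T2 = 358.0040 * 1.7266 = 618.1328 K

618.1328 K


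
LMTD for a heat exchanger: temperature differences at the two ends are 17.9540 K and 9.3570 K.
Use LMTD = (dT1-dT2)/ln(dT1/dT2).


dT1/dT2 = 1.9188
ln(dT1/dT2) = 0.6517
LMTD = 8.5970 / 0.6517 = 13.1919 K

13.1919 K


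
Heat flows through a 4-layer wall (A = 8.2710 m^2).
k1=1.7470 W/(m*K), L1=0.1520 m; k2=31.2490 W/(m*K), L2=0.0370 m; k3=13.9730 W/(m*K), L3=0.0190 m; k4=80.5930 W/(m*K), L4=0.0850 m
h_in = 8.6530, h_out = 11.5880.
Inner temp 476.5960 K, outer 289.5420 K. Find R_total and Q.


R_conv_in = 1/(8.6530*8.2710) = 0.0140
R_1 = 0.1520/(1.7470*8.2710) = 0.0105
R_2 = 0.0370/(31.2490*8.2710) = 0.0001
R_3 = 0.0190/(13.9730*8.2710) = 0.0002
R_4 = 0.0850/(80.5930*8.2710) = 0.0001
R_conv_out = 1/(11.5880*8.2710) = 0.0104
R_total = 0.0354 K/W
Q = 187.0540 / 0.0354 = 5289.8938 W

R_total = 0.0354 K/W, Q = 5289.8938 W


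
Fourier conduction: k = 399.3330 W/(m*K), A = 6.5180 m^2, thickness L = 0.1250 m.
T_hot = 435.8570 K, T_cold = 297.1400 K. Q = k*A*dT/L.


dT = 138.7170 K
Q = 399.3330 * 6.5180 * 138.7170 / 0.1250 = 2888479.1153 W

2888479.1153 W


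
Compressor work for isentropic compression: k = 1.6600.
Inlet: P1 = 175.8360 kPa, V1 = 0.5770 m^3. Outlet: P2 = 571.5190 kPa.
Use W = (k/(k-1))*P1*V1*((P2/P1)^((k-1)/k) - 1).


(k-1)/k = 0.3976
(P2/P1)^exp = 1.5978
W = 2.5152 * 175.8360 * 0.5770 * (1.5978 - 1) = 152.5594 kJ

152.5594 kJ


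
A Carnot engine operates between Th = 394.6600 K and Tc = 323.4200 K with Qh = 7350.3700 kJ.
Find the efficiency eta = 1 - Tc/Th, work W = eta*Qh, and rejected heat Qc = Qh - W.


eta = 1 - 323.4200/394.6600 = 0.1805
W = 0.1805 * 7350.3700 = 1326.8139 kJ
Qc = 7350.3700 - 1326.8139 = 6023.5561 kJ

eta = 18.0510%, W = 1326.8139 kJ, Qc = 6023.5561 kJ


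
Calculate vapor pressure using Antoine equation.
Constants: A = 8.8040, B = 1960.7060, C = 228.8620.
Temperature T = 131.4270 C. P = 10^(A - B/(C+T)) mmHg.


C+T = 360.2890
B/(C+T) = 5.4420
log10(P) = 8.8040 - 5.4420 = 3.3620
P = 10^3.3620 = 2301.2468 mmHg

2301.2468 mmHg


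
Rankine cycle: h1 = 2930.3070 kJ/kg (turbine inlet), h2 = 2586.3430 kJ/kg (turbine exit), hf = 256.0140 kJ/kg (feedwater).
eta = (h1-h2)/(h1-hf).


W = 343.9640 kJ/kg
Q_in = 2674.2930 kJ/kg
eta = 0.1286 = 12.8619%

eta = 12.8619%


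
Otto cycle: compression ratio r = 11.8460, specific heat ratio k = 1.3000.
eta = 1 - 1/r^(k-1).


r^(k-1) = 2.0993
eta = 1 - 1/2.0993 = 0.5236 = 52.3647%

52.3647%


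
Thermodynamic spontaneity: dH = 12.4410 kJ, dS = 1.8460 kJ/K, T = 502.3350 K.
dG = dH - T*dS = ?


T*dS = 502.3350 * 1.8460 = 927.3104 kJ
dG = 12.4410 - 927.3104 = -914.8694 kJ (spontaneous)

dG = -914.8694 kJ, spontaneous


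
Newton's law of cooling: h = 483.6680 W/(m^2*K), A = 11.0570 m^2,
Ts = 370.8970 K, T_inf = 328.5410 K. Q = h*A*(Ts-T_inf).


dT = 42.3560 K
Q = 483.6680 * 11.0570 * 42.3560 = 226516.3757 W

226516.3757 W


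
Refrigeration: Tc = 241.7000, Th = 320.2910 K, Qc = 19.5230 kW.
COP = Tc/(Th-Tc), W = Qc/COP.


COP = 241.7000 / 78.5910 = 3.0754
W = 19.5230 / 3.0754 = 6.3481 kW

COP = 3.0754, W = 6.3481 kW


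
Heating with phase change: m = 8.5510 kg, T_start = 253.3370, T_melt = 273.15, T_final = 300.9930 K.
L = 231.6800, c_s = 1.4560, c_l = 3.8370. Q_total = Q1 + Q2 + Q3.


Q1 (sensible, solid) = 8.5510 * 1.4560 * 19.8130 = 246.6769 kJ
Q2 (latent) = 8.5510 * 231.6800 = 1981.0957 kJ
Q3 (sensible, liquid) = 8.5510 * 3.8370 * 27.8430 = 913.5340 kJ
Q_total = 3141.3066 kJ

3141.3066 kJ


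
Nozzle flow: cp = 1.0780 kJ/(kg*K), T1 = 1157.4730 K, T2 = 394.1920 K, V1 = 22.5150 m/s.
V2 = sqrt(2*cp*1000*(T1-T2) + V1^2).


dT = 763.2810 K
2*cp*1000*dT = 1645633.8360
V1^2 = 506.9252
V2 = sqrt(1646140.7612) = 1283.0202 m/s

1283.0202 m/s


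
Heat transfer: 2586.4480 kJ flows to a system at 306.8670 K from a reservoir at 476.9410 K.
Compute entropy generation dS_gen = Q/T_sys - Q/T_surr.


dS_sys = 2586.4480/306.8670 = 8.4286 kJ/K
dS_surr = -2586.4480/476.9410 = -5.4230 kJ/K
dS_gen = 8.4286 - 5.4230 = 3.0056 kJ/K (irreversible)

dS_gen = 3.0056 kJ/K, irreversible


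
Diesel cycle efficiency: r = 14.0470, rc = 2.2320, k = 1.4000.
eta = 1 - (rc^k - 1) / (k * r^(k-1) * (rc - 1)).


r^(k-1) = 2.8776
rc^k = 3.0773
eta = 0.5815 = 58.1467%

58.1467%


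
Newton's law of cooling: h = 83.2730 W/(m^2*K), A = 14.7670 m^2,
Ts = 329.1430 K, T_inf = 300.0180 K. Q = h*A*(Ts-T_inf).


dT = 29.1250 K
Q = 83.2730 * 14.7670 * 29.1250 = 35814.7909 W

35814.7909 W


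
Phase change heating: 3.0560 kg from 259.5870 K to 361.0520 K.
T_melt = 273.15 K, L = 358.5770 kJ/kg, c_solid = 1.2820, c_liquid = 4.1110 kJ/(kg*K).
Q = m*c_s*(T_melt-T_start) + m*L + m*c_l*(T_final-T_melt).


Q1 (sensible, solid) = 3.0560 * 1.2820 * 13.5630 = 53.1370 kJ
Q2 (latent) = 3.0560 * 358.5770 = 1095.8113 kJ
Q3 (sensible, liquid) = 3.0560 * 4.1110 * 87.9020 = 1104.3318 kJ
Q_total = 2253.2801 kJ

2253.2801 kJ


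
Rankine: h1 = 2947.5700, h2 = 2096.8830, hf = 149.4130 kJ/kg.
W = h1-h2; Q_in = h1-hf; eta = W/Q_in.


W = 850.6870 kJ/kg
Q_in = 2798.1570 kJ/kg
eta = 0.3040 = 30.4017%

eta = 30.4017%


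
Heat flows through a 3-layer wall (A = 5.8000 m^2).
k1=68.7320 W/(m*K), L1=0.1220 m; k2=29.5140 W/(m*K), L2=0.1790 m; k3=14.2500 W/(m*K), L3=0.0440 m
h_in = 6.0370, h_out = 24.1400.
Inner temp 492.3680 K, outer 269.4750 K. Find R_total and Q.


R_conv_in = 1/(6.0370*5.8000) = 0.0286
R_1 = 0.1220/(68.7320*5.8000) = 0.0003
R_2 = 0.1790/(29.5140*5.8000) = 0.0010
R_3 = 0.0440/(14.2500*5.8000) = 0.0005
R_conv_out = 1/(24.1400*5.8000) = 0.0071
R_total = 0.0376 K/W
Q = 222.8930 / 0.0376 = 5930.2390 W

R_total = 0.0376 K/W, Q = 5930.2390 W


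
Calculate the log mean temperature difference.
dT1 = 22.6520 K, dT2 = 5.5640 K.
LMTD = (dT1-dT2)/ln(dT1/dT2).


dT1/dT2 = 4.0712
ln(dT1/dT2) = 1.4039
LMTD = 17.0880 / 1.4039 = 12.1715 K

12.1715 K


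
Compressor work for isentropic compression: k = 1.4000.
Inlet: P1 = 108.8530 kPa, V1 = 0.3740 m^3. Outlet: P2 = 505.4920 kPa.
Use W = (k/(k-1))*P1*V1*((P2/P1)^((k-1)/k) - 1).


(k-1)/k = 0.2857
(P2/P1)^exp = 1.5507
W = 3.5000 * 108.8530 * 0.3740 * (1.5507 - 1) = 78.4723 kJ

78.4723 kJ


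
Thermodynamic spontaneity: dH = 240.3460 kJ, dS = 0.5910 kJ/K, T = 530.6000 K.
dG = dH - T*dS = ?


T*dS = 530.6000 * 0.5910 = 313.5846 kJ
dG = 240.3460 - 313.5846 = -73.2386 kJ (spontaneous)

dG = -73.2386 kJ, spontaneous


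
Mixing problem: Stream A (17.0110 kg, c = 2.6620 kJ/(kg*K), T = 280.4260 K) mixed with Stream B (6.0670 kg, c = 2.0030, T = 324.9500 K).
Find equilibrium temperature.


num = 16647.4674
den = 57.4355
Tf = 289.8464 K

289.8464 K


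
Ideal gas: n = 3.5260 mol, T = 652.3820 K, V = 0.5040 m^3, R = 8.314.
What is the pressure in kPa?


P = nRT/V = 3.5260 * 8.314 * 652.3820 / 0.5040
= 19124.6853 / 0.5040 = 37945.8042 Pa = 37.9458 kPa

37.9458 kPa


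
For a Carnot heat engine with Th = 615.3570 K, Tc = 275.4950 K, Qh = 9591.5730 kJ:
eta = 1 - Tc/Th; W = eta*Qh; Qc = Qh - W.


eta = 1 - 275.4950/615.3570 = 0.5523
W = 0.5523 * 9591.5730 = 5297.4309 kJ
Qc = 9591.5730 - 5297.4309 = 4294.1421 kJ

eta = 55.2301%, W = 5297.4309 kJ, Qc = 4294.1421 kJ


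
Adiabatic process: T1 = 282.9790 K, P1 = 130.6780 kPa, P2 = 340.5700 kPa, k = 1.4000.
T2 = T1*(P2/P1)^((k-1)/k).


(k-1)/k = 0.2857
(P2/P1)^exp = 1.3148
T2 = 282.9790 * 1.3148 = 372.0596 K

372.0596 K


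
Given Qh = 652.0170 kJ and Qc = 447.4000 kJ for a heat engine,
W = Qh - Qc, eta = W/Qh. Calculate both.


W = 652.0170 - 447.4000 = 204.6170 kJ
eta = 204.6170 / 652.0170 = 0.3138 = 31.3822%

W = 204.6170 kJ, eta = 31.3822%


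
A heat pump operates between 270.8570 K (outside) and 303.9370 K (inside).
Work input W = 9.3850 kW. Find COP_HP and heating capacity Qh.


COP = 303.9370 / 33.0800 = 9.1879
Qh = 9.1879 * 9.3850 = 86.2288 kW

COP = 9.1879, Qh = 86.2288 kW


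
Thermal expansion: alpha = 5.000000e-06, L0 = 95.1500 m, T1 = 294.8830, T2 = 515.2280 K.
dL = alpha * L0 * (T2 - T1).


dT = 220.3450 K
dL = 5.000000e-06 * 95.1500 * 220.3450 = 0.104829 m
L_final = 95.254829 m

dL = 0.104829 m


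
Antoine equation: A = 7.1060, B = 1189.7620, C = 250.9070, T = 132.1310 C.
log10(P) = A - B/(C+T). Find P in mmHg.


C+T = 383.0380
B/(C+T) = 3.1061
log10(P) = 7.1060 - 3.1061 = 3.9999
P = 10^3.9999 = 9997.2368 mmHg

9997.2368 mmHg


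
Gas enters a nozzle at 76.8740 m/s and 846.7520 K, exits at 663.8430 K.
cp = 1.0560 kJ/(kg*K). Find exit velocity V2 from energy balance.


dT = 182.9090 K
2*cp*1000*dT = 386303.8080
V1^2 = 5909.6119
V2 = sqrt(392213.4199) = 626.2694 m/s

626.2694 m/s


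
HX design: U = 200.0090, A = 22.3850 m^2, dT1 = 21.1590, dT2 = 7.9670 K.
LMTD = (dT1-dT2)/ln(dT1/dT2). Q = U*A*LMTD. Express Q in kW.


LMTD = 13.5059 K
Q = 200.0090 * 22.3850 * 13.5059 = 60468.6953 W = 60.4687 kW

60.4687 kW


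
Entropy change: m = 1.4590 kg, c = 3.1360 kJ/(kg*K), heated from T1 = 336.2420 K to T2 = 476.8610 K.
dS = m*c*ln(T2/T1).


T2/T1 = 1.4182
ln(T2/T1) = 0.3494
dS = 1.4590 * 3.1360 * 0.3494 = 1.5986 kJ/K

1.5986 kJ/K


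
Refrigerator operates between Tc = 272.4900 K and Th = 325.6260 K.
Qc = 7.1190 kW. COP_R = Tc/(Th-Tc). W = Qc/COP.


COP = 272.4900 / 53.1360 = 5.1282
W = 7.1190 / 5.1282 = 1.3882 kW

COP = 5.1282, W = 1.3882 kW


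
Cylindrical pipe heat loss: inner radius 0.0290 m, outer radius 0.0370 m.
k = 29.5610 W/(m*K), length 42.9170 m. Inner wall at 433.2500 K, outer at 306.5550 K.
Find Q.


dT = 126.6950 K
ln(ro/ri) = 0.2436
Q = 2*pi*29.5610*42.9170*126.6950 / 0.2436 = 4145445.1219 W

4145445.1219 W


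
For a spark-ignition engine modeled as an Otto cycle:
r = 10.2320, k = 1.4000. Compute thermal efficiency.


r^(k-1) = 2.5350
eta = 1 - 1/2.5350 = 0.6055 = 60.5528%

60.5528%


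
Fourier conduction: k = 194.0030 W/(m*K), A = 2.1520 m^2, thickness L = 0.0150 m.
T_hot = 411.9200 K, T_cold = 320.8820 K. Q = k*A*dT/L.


dT = 91.0380 K
Q = 194.0030 * 2.1520 * 91.0380 / 0.0150 = 2533857.3524 W

2533857.3524 W


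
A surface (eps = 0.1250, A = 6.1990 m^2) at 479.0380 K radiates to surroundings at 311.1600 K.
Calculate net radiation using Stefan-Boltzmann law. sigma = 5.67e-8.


T^4 = 5.2660e+10
Tsurr^4 = 9.3742e+09
Q = 0.1250 * 5.67e-8 * 6.1990 * 4.3286e+10 = 1901.7734 W

1901.7734 W


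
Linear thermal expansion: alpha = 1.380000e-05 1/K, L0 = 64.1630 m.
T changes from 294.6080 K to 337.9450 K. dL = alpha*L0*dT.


dT = 43.3370 K
dL = 1.380000e-05 * 64.1630 * 43.3370 = 0.038373 m
L_final = 64.201373 m

dL = 0.038373 m


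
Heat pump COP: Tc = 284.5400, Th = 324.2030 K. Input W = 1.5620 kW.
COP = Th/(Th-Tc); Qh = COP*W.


COP = 324.2030 / 39.6630 = 8.1739
Qh = 8.1739 * 1.5620 = 12.7677 kW

COP = 8.1739, Qh = 12.7677 kW


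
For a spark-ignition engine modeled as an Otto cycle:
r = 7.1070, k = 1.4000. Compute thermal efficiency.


r^(k-1) = 2.1912
eta = 1 - 1/2.1912 = 0.5436 = 54.3621%

54.3621%


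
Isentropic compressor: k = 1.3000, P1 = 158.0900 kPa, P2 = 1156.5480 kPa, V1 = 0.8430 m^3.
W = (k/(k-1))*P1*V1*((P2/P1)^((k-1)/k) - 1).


(k-1)/k = 0.2308
(P2/P1)^exp = 1.5829
W = 4.3333 * 158.0900 * 0.8430 * (1.5829 - 1) = 336.6073 kJ

336.6073 kJ


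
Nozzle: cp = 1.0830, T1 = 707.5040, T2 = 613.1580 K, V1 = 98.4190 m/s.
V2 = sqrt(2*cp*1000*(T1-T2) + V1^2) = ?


dT = 94.3460 K
2*cp*1000*dT = 204353.4360
V1^2 = 9686.2996
V2 = sqrt(214039.7356) = 462.6443 m/s

462.6443 m/s


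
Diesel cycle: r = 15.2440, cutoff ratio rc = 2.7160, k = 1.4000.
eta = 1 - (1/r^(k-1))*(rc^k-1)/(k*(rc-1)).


r^(k-1) = 2.9733
rc^k = 4.0504
eta = 0.5730 = 57.2952%

57.2952%


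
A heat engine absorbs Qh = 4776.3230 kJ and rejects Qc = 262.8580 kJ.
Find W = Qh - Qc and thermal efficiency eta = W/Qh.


W = 4776.3230 - 262.8580 = 4513.4650 kJ
eta = 4513.4650 / 4776.3230 = 0.9450 = 94.4966%

W = 4513.4650 kJ, eta = 94.4966%


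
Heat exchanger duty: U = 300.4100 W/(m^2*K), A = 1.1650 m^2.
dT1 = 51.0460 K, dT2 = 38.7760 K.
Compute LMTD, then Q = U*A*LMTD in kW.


LMTD = 44.6302 K
Q = 300.4100 * 1.1650 * 44.6302 = 15619.5872 W = 15.6196 kW

15.6196 kW


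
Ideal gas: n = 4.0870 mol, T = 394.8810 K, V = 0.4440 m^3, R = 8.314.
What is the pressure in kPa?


P = nRT/V = 4.0870 * 8.314 * 394.8810 / 0.4440
= 13417.7871 / 0.4440 = 30220.2412 Pa = 30.2202 kPa

30.2202 kPa


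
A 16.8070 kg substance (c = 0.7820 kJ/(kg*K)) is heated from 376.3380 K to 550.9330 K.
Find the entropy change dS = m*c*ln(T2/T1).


T2/T1 = 1.4639
ln(T2/T1) = 0.3811
dS = 16.8070 * 0.7820 * 0.3811 = 5.0092 kJ/K

5.0092 kJ/K


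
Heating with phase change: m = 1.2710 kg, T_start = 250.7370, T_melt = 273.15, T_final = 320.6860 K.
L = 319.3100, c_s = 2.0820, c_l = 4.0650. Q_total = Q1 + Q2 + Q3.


Q1 (sensible, solid) = 1.2710 * 2.0820 * 22.4130 = 59.3098 kJ
Q2 (latent) = 1.2710 * 319.3100 = 405.8430 kJ
Q3 (sensible, liquid) = 1.2710 * 4.0650 * 47.5360 = 245.6002 kJ
Q_total = 710.7530 kJ

710.7530 kJ


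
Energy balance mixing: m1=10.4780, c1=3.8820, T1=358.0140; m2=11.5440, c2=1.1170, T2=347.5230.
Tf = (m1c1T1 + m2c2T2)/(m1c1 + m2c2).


num = 19043.6196
den = 53.5702
Tf = 355.4888 K

355.4888 K


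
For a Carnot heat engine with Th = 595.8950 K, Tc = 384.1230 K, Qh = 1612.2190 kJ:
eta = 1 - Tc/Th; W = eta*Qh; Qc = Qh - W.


eta = 1 - 384.1230/595.8950 = 0.3554
W = 0.3554 * 1612.2190 = 572.9581 kJ
Qc = 1612.2190 - 572.9581 = 1039.2609 kJ

eta = 35.5385%, W = 572.9581 kJ, Qc = 1039.2609 kJ


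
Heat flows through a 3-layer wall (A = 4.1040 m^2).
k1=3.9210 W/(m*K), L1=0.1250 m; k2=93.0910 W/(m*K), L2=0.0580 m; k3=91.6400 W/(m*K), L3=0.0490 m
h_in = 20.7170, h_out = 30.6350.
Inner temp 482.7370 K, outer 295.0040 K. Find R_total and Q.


R_conv_in = 1/(20.7170*4.1040) = 0.0118
R_1 = 0.1250/(3.9210*4.1040) = 0.0078
R_2 = 0.0580/(93.0910*4.1040) = 0.0002
R_3 = 0.0490/(91.6400*4.1040) = 0.0001
R_conv_out = 1/(30.6350*4.1040) = 0.0080
R_total = 0.0278 K/W
Q = 187.7330 / 0.0278 = 6761.3945 W

R_total = 0.0278 K/W, Q = 6761.3945 W


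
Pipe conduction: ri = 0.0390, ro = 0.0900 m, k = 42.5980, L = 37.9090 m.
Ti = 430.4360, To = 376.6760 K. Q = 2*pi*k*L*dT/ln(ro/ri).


dT = 53.7600 K
ln(ro/ri) = 0.8362
Q = 2*pi*42.5980*37.9090*53.7600 / 0.8362 = 652282.2510 W

652282.2510 W


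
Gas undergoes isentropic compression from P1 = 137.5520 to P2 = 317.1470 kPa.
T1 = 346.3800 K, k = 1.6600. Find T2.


(k-1)/k = 0.3976
(P2/P1)^exp = 1.3939
T2 = 346.3800 * 1.3939 = 482.8320 K

482.8320 K


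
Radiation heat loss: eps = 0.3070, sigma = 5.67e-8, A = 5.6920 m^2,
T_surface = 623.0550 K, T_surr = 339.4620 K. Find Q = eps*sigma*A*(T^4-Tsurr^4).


T^4 = 1.5070e+11
Tsurr^4 = 1.3279e+10
Q = 0.3070 * 5.67e-8 * 5.6920 * 1.3742e+11 = 13615.4200 W

13615.4200 W


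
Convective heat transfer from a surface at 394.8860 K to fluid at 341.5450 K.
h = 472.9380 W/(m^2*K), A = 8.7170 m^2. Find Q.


dT = 53.3410 K
Q = 472.9380 * 8.7170 * 53.3410 = 219903.6357 W

219903.6357 W


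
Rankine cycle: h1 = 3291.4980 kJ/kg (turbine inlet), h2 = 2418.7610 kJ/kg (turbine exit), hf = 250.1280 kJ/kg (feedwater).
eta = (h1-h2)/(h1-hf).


W = 872.7370 kJ/kg
Q_in = 3041.3700 kJ/kg
eta = 0.2870 = 28.6955%

eta = 28.6955%


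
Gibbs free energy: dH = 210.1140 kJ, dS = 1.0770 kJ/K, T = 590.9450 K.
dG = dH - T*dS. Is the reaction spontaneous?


T*dS = 590.9450 * 1.0770 = 636.4478 kJ
dG = 210.1140 - 636.4478 = -426.3338 kJ (spontaneous)

dG = -426.3338 kJ, spontaneous


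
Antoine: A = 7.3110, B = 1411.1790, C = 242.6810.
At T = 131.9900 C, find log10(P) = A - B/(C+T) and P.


C+T = 374.6710
B/(C+T) = 3.7664
log10(P) = 7.3110 - 3.7664 = 3.5446
P = 10^3.5446 = 3503.8989 mmHg

3503.8989 mmHg


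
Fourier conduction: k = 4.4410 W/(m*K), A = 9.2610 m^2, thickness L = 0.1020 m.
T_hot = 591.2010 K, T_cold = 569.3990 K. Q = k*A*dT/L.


dT = 21.8020 K
Q = 4.4410 * 9.2610 * 21.8020 / 0.1020 = 8790.9300 W

8790.9300 W


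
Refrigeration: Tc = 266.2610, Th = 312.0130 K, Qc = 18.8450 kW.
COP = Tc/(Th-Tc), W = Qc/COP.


COP = 266.2610 / 45.7520 = 5.8197
W = 18.8450 / 5.8197 = 3.2382 kW

COP = 5.8197, W = 3.2382 kW


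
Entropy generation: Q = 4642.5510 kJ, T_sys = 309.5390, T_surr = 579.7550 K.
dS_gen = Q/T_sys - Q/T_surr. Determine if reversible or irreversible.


dS_sys = 4642.5510/309.5390 = 14.9983 kJ/K
dS_surr = -4642.5510/579.7550 = -8.0078 kJ/K
dS_gen = 14.9983 - 8.0078 = 6.9905 kJ/K (irreversible)

dS_gen = 6.9905 kJ/K, irreversible


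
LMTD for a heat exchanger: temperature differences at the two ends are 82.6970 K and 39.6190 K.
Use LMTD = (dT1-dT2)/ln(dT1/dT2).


dT1/dT2 = 2.0873
ln(dT1/dT2) = 0.7359
LMTD = 43.0780 / 0.7359 = 58.5399 K

58.5399 K


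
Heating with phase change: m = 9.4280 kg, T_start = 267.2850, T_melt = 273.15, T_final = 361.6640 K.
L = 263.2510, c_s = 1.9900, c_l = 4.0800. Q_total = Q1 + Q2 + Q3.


Q1 (sensible, solid) = 9.4280 * 1.9900 * 5.8650 = 110.0375 kJ
Q2 (latent) = 9.4280 * 263.2510 = 2481.9304 kJ
Q3 (sensible, liquid) = 9.4280 * 4.0800 * 88.5140 = 3404.8008 kJ
Q_total = 5996.7687 kJ

5996.7687 kJ


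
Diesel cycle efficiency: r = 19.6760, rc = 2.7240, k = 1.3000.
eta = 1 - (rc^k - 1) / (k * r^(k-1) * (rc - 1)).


r^(k-1) = 2.4444
rc^k = 3.6793
eta = 0.5109 = 51.0937%

51.0937%


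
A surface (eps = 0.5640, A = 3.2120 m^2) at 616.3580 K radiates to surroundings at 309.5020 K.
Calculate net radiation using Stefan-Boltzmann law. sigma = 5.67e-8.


T^4 = 1.4432e+11
Tsurr^4 = 9.1760e+09
Q = 0.5640 * 5.67e-8 * 3.2120 * 1.3515e+11 = 13881.6295 W

13881.6295 W
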